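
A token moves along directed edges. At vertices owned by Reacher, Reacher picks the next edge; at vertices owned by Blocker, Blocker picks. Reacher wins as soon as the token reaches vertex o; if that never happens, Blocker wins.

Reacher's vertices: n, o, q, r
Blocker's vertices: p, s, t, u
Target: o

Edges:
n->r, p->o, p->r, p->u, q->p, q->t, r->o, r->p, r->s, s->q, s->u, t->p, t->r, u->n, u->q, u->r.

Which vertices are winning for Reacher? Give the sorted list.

A0 = {o}
A1: add {r} — r (Reacher) has r→o.
A2: add {n} — n (Reacher) has n→r.
A3 = A2; e.g. p (Blocker) can still go to u. Fixed point.
Reacher's winning region = {n, o, r}.

n, o, r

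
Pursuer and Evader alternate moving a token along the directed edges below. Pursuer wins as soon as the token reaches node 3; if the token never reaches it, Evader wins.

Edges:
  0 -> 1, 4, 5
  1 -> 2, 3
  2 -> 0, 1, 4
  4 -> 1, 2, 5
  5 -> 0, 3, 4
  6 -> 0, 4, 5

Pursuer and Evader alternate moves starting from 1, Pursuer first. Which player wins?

Pursuer

Track states (vertex, player-to-move).
A0 = {(3,Pursuer), (3,Evader)}
A1: add {(1,Pursuer), (5,Pursuer)}.
(1,Pursuer) ∈ A1 ⇒ Pursuer forces the target.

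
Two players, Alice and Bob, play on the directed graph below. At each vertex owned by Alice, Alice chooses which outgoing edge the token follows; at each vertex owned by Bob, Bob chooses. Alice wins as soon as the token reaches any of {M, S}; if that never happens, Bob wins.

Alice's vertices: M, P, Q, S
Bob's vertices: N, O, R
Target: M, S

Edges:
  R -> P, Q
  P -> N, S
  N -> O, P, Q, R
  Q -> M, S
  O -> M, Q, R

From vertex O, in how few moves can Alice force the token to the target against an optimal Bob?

3

A0 = {M, S}
A1: add {P, Q} — P (Alice) has P→S; Q (Alice) has Q→M.
A2: add {R} — R (Bob): all of {P, Q} already in.
A3: add {O} — O (Bob): all of {M, Q, R} already in.
O enters the attractor at level 3, so Alice can force the target in 3 moves from there.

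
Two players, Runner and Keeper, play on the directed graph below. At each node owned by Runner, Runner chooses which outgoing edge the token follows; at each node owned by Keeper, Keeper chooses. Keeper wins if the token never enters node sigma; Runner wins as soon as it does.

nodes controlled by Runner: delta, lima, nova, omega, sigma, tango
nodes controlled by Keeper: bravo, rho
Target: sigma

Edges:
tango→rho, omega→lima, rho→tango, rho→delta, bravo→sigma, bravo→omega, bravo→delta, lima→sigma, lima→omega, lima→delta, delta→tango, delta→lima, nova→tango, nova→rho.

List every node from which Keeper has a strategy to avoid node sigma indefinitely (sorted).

nova, rho, tango

A0 = {sigma}
A1: add {lima} — lima (Runner) has lima→sigma.
A2: add {delta, omega} — omega (Runner) has omega→lima; delta (Runner) has delta→lima.
A3: add {bravo} — bravo (Keeper): all of {sigma, omega, delta} already in.
A4 = A3; e.g. tango (Runner) has no edge into A3. Fixed point.
Runner's attractor = {bravo, delta, lima, omega, sigma}; Keeper avoids the target exactly from the complement.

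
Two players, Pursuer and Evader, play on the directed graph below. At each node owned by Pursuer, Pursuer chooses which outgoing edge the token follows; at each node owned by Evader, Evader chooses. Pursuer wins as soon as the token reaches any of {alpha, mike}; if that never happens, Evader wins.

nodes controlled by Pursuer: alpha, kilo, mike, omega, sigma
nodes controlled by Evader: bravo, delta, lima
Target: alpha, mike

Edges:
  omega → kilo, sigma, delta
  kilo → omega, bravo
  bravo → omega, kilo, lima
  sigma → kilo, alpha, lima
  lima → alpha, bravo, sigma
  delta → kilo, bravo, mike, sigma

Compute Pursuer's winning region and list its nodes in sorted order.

A0 = {alpha, mike}
A1: add {sigma} — sigma (Pursuer) has sigma→alpha.
A2: add {omega} — omega (Pursuer) has omega→sigma.
A3: add {kilo} — kilo (Pursuer) has kilo→omega.
A4 = A3; e.g. bravo (Evader) can still go to lima. Fixed point.
Pursuer's winning region = {alpha, kilo, mike, omega, sigma}.

alpha, kilo, mike, omega, sigma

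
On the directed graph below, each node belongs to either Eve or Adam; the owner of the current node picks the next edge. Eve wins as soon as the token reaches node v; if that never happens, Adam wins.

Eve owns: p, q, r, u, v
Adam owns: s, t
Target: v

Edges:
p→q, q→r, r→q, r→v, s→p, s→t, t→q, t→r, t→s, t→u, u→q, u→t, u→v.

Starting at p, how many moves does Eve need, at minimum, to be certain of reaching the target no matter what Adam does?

3

A0 = {v}
A1: add {r, u} — r (Eve) has r→v; u (Eve) has u→v.
A2: add {q} — q (Eve) has q→r.
A3: add {p} — p (Eve) has p→q.
A4 = A3; e.g. s (Adam) can still go to t. Fixed point.
p enters the attractor at level 3, so Eve can force the target in 3 moves from there.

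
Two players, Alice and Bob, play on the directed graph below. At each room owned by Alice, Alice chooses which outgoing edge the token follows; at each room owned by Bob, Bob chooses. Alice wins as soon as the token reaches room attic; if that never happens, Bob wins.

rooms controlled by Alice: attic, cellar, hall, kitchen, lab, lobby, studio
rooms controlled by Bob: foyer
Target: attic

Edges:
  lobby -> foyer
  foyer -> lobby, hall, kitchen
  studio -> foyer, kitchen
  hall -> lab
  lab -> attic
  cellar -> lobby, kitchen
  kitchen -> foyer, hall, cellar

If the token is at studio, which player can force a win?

Alice

A0 = {attic}
A1: add {lab} — lab (Alice) has lab→attic.
A2: add {hall} — hall (Alice) has hall→lab.
A3: add {kitchen} — kitchen (Alice) has kitchen→hall.
A4: add {cellar, studio} — studio (Alice) has studio→kitchen; cellar (Alice) has cellar→kitchen.
A5 = A4; e.g. lobby (Alice) has no edge into A4. Fixed point.
studio ∈ A4, so Alice can force the target.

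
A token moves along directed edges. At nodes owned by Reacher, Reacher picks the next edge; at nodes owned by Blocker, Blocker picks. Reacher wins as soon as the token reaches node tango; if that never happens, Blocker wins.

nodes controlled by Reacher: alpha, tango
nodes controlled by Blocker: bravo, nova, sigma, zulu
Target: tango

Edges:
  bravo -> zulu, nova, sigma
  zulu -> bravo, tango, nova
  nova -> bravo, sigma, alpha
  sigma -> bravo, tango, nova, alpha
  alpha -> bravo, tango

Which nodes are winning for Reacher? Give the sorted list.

A0 = {tango}
A1: add {alpha} — alpha (Reacher) has alpha→tango.
A2 = A1; e.g. bravo (Blocker) can still go to zulu. Fixed point.
Reacher's winning region = {alpha, tango}.

alpha, tango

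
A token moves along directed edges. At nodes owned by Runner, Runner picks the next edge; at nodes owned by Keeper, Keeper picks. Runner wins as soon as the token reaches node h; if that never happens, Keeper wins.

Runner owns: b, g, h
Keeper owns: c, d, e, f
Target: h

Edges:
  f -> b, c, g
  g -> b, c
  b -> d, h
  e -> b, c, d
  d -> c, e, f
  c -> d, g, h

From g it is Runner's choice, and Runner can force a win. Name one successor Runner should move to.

A0 = {h}
A1: add {b} — b (Runner) has b→h.
A2: add {g} — g (Runner) has g→b.
A3 = A2; e.g. c (Keeper) can still go to d. Fixed point.
From g, successor b is in the attractor (rank 1); the other successor c is not.

b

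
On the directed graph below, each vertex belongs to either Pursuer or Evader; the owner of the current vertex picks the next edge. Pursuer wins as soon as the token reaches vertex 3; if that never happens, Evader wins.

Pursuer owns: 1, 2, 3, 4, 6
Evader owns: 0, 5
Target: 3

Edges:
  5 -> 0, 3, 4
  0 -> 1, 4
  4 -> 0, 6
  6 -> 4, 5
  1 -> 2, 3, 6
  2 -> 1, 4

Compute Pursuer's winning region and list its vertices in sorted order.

1, 2, 3

A0 = {3}
A1: add {1} — 1 (Pursuer) has 1→3.
A2: add {2} — 2 (Pursuer) has 2→1.
A3 = A2; e.g. 0 (Evader) can still go to 4. Fixed point.
Pursuer's winning region = {1, 2, 3}.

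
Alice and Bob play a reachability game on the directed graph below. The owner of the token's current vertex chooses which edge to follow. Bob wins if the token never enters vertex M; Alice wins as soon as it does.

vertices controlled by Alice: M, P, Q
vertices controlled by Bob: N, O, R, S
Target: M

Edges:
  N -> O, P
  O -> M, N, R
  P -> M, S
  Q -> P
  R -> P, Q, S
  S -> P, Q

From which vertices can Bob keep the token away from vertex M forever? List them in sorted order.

A0 = {M}
A1: add {P} — P (Alice) has P→M.
A2: add {Q} — Q (Alice) has Q→P.
A3: add {S} — S (Bob): all of {P, Q} already in.
A4: add {R} — R (Bob): all of {P, Q, S} already in.
A5 = A4; e.g. N (Bob) can still go to O. Fixed point.
Alice's attractor = {M, P, Q, R, S}; Bob avoids the target exactly from the complement.

N, O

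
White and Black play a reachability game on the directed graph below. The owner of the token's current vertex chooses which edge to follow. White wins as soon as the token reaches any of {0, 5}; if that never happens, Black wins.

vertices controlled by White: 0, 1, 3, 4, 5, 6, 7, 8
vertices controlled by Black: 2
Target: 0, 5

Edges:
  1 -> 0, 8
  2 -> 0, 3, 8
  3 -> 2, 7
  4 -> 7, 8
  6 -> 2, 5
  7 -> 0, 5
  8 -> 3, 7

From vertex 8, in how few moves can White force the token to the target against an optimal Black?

2

A0 = {0, 5}
A1: add {1, 6, 7} — 1 (White) has 1→0; 6 (White) has 6→5; 7 (White) has 7→0.
A2: add {3, 4, 8} — 3 (White) has 3→7; 4 (White) has 4→7; 8 (White) has 8→7.
8 enters the attractor at level 2, so White can force the target in 2 moves from there.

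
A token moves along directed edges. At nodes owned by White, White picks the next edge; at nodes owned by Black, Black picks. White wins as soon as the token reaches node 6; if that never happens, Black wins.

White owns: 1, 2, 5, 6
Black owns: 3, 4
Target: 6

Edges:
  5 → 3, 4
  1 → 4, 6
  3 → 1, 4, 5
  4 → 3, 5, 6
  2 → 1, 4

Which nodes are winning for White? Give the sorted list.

1, 2, 6

A0 = {6}
A1: add {1} — 1 (White) has 1→6.
A2: add {2} — 2 (White) has 2→1.
A3 = A2; e.g. 3 (Black) can still go to 4. Fixed point.
White's winning region = {1, 2, 6}.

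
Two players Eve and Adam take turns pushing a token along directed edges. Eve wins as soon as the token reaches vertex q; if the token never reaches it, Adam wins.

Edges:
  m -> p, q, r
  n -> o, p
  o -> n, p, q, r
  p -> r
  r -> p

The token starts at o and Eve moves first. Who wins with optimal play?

Eve

Track states (vertex, player-to-move).
A0 = {(q,Eve), (q,Adam)}
A1: add {(m,Eve), (o,Eve)}.
(o,Eve) ∈ A1 ⇒ Eve forces the target.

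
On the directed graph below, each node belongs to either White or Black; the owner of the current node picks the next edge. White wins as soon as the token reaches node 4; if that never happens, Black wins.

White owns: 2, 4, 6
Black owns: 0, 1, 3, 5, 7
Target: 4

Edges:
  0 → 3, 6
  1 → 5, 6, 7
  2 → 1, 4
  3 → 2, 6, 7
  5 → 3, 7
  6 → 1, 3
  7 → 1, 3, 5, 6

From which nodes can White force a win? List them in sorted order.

2, 4

A0 = {4}
A1: add {2} — 2 (White) has 2→4.
A2 = A1; e.g. 0 (Black) can still go to 3. Fixed point.
White's winning region = {2, 4}.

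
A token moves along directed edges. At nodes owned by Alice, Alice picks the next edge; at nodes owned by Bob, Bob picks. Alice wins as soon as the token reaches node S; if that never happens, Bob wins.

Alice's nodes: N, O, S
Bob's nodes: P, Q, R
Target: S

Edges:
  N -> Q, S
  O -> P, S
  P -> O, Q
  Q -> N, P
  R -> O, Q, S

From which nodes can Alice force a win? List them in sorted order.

A0 = {S}
A1: add {N, O} — N (Alice) has N→S; O (Alice) has O→S.
A2 = A1; e.g. P (Bob) can still go to Q. Fixed point.
Alice's winning region = {N, O, S}.

N, O, S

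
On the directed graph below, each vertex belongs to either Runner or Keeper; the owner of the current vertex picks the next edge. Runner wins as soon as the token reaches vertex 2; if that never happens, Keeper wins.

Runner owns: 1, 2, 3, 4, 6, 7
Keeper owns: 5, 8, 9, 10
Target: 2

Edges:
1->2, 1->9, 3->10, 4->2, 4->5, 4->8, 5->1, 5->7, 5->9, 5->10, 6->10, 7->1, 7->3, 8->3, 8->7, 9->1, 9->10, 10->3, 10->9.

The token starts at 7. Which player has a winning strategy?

A0 = {2}
A1: add {1, 4} — 1 (Runner) has 1→2; 4 (Runner) has 4→2.
A2: add {7} — 7 (Runner) has 7→1.
A3 = A2; e.g. 3 (Runner) has no edge into A2. Fixed point.
7 ∈ A2, so Runner can force the target.

Runner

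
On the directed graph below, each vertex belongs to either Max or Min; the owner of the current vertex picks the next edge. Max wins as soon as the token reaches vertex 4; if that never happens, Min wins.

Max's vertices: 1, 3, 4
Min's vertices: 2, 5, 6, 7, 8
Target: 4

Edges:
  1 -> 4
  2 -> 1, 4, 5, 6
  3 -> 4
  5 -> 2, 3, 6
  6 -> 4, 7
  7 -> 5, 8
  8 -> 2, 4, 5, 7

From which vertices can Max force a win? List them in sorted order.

A0 = {4}
A1: add {1, 3} — 1 (Max) has 1→4; 3 (Max) has 3→4.
A2 = A1; e.g. 2 (Min) can still go to 5. Fixed point.
Max's winning region = {1, 3, 4}.

1, 3, 4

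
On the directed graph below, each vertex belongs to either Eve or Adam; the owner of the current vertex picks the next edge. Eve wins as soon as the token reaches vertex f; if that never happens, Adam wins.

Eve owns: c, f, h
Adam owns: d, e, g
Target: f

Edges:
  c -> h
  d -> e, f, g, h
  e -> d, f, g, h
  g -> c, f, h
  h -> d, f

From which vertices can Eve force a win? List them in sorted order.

A0 = {f}
A1: add {h} — h (Eve) has h→f.
A2: add {c} — c (Eve) has c→h.
A3: add {g} — g (Adam): all of {c, f, h} already in.
A4 = A3; e.g. d (Adam) can still go to e. Fixed point.
Eve's winning region = {c, f, g, h}.

c, f, g, h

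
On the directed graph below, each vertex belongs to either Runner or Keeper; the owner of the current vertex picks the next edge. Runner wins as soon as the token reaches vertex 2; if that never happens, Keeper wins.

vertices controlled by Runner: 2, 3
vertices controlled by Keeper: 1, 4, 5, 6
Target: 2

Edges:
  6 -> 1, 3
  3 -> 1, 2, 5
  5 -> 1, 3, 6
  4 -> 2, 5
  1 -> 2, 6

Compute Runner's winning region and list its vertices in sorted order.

2, 3

A0 = {2}
A1: add {3} — 3 (Runner) has 3→2.
A2 = A1; e.g. 1 (Keeper) can still go to 6. Fixed point.
Runner's winning region = {2, 3}.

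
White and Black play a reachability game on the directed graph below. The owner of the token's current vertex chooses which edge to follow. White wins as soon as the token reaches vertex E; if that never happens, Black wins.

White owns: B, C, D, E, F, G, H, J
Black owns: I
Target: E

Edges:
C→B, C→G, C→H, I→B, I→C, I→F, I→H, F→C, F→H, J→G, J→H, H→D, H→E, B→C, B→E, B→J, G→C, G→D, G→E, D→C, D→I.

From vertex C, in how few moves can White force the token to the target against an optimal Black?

2

A0 = {E}
A1: add {B, G, H} — B (White) has B→E; G (White) has G→E; H (White) has H→E.
A2: add {C, F, J} — C (White) has C→B; F (White) has F→H; J (White) has J→G.
C enters the attractor at level 2, so White can force the target in 2 moves from there.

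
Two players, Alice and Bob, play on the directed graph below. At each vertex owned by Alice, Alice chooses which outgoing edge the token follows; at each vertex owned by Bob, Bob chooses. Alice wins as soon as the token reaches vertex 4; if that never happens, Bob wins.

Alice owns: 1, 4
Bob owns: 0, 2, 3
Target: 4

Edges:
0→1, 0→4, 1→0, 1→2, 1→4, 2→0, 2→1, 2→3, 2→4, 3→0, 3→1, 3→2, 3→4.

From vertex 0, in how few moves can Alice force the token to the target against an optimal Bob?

2

A0 = {4}
A1: add {1} — 1 (Alice) has 1→4.
A2: add {0} — 0 (Bob): all of {1, 4} already in.
A3 = A2; e.g. 2 (Bob) can still go to 3. Fixed point.
0 enters the attractor at level 2, so Alice can force the target in 2 moves from there.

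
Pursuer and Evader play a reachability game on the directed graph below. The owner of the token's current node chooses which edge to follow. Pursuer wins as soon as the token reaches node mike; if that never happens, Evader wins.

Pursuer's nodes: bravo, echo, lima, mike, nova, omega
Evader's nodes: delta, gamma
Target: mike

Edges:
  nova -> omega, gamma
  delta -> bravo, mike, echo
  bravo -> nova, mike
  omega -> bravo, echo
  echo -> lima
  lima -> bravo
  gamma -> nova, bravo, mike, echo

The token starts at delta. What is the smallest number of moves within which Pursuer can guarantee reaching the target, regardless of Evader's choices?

4

A0 = {mike}
A1: add {bravo} — bravo (Pursuer) has bravo→mike.
A2: add {lima, omega} — omega (Pursuer) has omega→bravo; lima (Pursuer) has lima→bravo.
A3: add {echo, nova} — nova (Pursuer) has nova→omega; echo (Pursuer) has echo→lima.
A4: add {delta, gamma} — delta (Evader): all of {bravo, mike, echo} already in; gamma (Evader): all of {nova, bravo, mike, echo} already in.
A4 = all vertices. Fixed point.
delta enters the attractor at level 4, so Pursuer can force the target in 4 moves from there.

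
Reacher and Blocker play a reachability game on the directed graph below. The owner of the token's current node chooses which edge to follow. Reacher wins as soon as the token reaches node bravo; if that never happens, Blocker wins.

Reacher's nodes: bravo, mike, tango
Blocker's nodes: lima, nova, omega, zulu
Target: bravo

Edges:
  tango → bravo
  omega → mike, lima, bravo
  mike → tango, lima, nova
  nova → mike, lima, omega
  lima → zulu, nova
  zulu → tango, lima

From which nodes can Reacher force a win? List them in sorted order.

A0 = {bravo}
A1: add {tango} — tango (Reacher) has tango→bravo.
A2: add {mike} — mike (Reacher) has mike→tango.
A3 = A2; e.g. zulu (Blocker) can still go to lima. Fixed point.
Reacher's winning region = {bravo, mike, tango}.

bravo, mike, tango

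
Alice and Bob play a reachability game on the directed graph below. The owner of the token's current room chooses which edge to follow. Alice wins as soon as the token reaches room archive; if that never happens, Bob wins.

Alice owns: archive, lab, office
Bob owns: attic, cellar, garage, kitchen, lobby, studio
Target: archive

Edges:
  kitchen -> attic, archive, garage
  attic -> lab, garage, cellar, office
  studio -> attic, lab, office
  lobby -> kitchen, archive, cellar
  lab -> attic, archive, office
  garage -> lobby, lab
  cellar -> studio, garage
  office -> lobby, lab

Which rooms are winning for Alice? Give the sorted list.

archive, lab, office

A0 = {archive}
A1: add {lab} — lab (Alice) has lab→archive.
A2: add {office} — office (Alice) has office→lab.
A3 = A2; e.g. kitchen (Bob) can still go to attic. Fixed point.
Alice's winning region = {archive, lab, office}.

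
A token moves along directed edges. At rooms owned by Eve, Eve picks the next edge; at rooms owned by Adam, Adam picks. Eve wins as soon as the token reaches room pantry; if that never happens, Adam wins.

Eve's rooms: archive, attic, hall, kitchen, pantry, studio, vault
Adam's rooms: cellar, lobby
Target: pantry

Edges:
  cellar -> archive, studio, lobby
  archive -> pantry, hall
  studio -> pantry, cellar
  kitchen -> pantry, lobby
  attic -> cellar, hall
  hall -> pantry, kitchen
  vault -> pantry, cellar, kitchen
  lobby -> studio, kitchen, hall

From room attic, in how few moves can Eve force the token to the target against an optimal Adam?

2

A0 = {pantry}
A1: add {archive, hall, kitchen, studio, vault} — archive (Eve) has archive→pantry; studio (Eve) has studio→pantry; kitchen (Eve) has kitchen→pantry; hall (Eve) has hall→pantry; vault (Eve) has vault→pantry.
A2: add {attic, lobby} — attic (Eve) has attic→hall; lobby (Adam): all of {studio, kitchen, hall} already in.
attic enters the attractor at level 2, so Eve can force the target in 2 moves from there.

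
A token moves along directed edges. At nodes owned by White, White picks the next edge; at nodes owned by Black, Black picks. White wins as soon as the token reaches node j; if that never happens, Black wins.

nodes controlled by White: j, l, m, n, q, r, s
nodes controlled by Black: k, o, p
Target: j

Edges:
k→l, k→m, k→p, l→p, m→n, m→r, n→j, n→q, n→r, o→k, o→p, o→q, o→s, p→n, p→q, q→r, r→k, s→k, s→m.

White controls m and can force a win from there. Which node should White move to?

n

A0 = {j}
A1: add {n} — n (White) has n→j.
A2: add {m} — m (White) has m→n.
A3: add {s} — s (White) has s→m.
A4 = A3; e.g. k (Black) can still go to l. Fixed point.
From m, successor n is in the attractor (rank 1); the other successor r is not.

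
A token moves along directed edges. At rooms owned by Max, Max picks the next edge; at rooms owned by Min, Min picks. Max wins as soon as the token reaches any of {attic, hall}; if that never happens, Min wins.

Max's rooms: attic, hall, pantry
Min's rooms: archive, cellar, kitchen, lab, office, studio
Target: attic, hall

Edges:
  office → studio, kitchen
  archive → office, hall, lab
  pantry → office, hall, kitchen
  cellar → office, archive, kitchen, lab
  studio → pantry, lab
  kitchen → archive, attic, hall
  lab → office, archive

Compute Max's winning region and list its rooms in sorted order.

attic, hall, pantry

A0 = {attic, hall}
A1: add {pantry} — pantry (Max) has pantry→hall.
A2 = A1; e.g. office (Min) can still go to studio. Fixed point.
Max's winning region = {attic, hall, pantry}.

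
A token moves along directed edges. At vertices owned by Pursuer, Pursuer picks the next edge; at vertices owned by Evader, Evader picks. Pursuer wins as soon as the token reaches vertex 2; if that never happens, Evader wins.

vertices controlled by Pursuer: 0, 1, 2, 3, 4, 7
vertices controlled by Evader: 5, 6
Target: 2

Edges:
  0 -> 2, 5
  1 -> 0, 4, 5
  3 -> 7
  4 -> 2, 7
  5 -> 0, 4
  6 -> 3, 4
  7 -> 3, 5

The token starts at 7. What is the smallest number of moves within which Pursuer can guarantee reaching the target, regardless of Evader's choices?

A0 = {2}
A1: add {0, 4} — 0 (Pursuer) has 0→2; 4 (Pursuer) has 4→2.
A2: add {1, 5} — 1 (Pursuer) has 1→0; 5 (Evader): all of {0, 4} already in.
A3: add {7} — 7 (Pursuer) has 7→5.
7 enters the attractor at level 3, so Pursuer can force the target in 3 moves from there.

3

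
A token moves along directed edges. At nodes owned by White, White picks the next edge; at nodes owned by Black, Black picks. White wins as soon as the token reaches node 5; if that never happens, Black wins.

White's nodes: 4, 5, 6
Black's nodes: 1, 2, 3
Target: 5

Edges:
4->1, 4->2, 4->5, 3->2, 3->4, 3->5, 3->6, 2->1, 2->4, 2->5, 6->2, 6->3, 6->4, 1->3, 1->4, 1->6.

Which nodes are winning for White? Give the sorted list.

4, 5, 6

A0 = {5}
A1: add {4} — 4 (White) has 4→5.
A2: add {6} — 6 (White) has 6→4.
A3 = A2; e.g. 1 (Black) can still go to 3. Fixed point.
White's winning region = {4, 5, 6}.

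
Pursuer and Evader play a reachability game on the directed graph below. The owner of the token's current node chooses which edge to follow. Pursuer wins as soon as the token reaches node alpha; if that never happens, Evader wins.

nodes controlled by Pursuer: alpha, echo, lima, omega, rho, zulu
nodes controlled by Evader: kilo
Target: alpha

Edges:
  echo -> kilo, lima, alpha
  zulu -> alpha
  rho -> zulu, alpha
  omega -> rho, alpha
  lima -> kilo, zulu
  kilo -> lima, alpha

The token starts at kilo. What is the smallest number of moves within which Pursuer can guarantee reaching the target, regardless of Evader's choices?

3

A0 = {alpha}
A1: add {echo, omega, rho, zulu} — rho (Pursuer) has rho→alpha; zulu (Pursuer) has zulu→alpha; echo (Pursuer) has echo→alpha; omega (Pursuer) has omega→alpha.
A2: add {lima} — lima (Pursuer) has lima→zulu.
A3: add {kilo} — kilo (Evader): all of {lima, alpha} already in.
A3 = all vertices. Fixed point.
kilo enters the attractor at level 3, so Pursuer can force the target in 3 moves from there.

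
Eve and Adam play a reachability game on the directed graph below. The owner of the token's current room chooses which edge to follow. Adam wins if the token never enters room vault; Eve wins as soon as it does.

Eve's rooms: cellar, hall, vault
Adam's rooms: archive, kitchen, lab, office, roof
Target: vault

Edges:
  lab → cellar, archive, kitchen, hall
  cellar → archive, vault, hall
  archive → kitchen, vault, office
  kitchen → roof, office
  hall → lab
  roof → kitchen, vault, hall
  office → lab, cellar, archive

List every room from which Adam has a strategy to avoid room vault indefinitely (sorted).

archive, hall, kitchen, lab, office, roof

A0 = {vault}
A1: add {cellar} — cellar (Eve) has cellar→vault.
A2 = A1; e.g. lab (Adam) can still go to archive. Fixed point.
Eve's attractor = {cellar, vault}; Adam avoids the target exactly from the complement.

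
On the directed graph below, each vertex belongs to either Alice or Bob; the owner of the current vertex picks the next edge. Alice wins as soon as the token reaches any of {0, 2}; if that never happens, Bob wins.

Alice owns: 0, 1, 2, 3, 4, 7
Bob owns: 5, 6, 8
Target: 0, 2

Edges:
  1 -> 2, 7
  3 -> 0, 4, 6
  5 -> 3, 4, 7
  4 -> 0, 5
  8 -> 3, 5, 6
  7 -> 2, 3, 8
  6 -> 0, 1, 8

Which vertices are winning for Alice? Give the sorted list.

A0 = {0, 2}
A1: add {1, 3, 4, 7} — 1 (Alice) has 1→2; 3 (Alice) has 3→0; 4 (Alice) has 4→0; 7 (Alice) has 7→2.
A2: add {5} — 5 (Bob): all of {3, 4, 7} already in.
A3 = A2; e.g. 6 (Bob) can still go to 8. Fixed point.
Alice's winning region = {0, 1, 2, 3, 4, 5, 7}.

0, 1, 2, 3, 4, 5, 7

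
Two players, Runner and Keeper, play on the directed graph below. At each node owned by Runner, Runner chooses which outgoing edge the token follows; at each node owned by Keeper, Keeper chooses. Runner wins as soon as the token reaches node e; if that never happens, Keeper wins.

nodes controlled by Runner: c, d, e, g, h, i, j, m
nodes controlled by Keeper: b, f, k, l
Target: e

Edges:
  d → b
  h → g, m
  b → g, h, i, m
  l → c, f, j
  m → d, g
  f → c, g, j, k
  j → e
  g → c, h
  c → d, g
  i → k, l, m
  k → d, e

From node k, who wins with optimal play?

Keeper

A0 = {e}
A1: add {j} — j (Runner) has j→e.
A2 = A1; e.g. b (Keeper) can still go to g. Fixed point.
k never enters the attractor, so Keeper can avoid the target forever.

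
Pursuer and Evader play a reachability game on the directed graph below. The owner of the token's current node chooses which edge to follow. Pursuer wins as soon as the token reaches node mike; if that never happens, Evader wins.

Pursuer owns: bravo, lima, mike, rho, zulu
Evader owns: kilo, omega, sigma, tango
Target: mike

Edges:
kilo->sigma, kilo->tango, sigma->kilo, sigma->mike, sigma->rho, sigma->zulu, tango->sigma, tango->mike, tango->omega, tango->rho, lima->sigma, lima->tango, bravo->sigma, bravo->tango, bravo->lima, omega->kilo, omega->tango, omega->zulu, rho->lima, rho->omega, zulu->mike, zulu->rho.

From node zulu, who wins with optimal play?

A0 = {mike}
A1: add {zulu} — zulu (Pursuer) has zulu→mike.
A2 = A1; e.g. kilo (Evader) can still go to sigma. Fixed point.
zulu ∈ A1, so Pursuer can force the target.

Pursuer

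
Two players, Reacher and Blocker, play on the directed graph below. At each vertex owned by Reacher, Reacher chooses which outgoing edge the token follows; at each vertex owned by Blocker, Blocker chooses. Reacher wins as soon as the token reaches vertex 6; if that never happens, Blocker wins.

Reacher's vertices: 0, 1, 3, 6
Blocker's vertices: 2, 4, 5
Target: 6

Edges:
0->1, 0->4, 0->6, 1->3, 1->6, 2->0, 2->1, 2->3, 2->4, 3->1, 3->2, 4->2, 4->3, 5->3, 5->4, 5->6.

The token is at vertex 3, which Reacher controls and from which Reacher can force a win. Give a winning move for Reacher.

A0 = {6}
A1: add {0, 1} — 0 (Reacher) has 0→6; 1 (Reacher) has 1→6.
A2: add {3} — 3 (Reacher) has 3→1.
A3 = A2; e.g. 2 (Blocker) can still go to 4. Fixed point.
From 3, successor 1 is in the attractor (rank 1); the other successor 2 is not.

1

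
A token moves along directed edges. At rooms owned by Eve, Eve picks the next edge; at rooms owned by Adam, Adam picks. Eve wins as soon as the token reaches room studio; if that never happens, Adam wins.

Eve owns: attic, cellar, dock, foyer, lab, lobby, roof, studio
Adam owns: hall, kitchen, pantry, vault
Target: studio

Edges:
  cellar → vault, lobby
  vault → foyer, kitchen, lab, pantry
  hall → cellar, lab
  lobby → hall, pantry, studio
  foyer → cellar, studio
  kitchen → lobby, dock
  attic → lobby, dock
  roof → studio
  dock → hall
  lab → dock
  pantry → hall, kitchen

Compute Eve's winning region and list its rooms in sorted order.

A0 = {studio}
A1: add {foyer, lobby, roof} — lobby (Eve) has lobby→studio; foyer (Eve) has foyer→studio; roof (Eve) has roof→studio.
A2: add {attic, cellar} — cellar (Eve) has cellar→lobby; attic (Eve) has attic→lobby.
A3 = A2; e.g. vault (Adam) can still go to kitchen. Fixed point.
Eve's winning region = {attic, cellar, foyer, lobby, roof, studio}.

attic, cellar, foyer, lobby, roof, studio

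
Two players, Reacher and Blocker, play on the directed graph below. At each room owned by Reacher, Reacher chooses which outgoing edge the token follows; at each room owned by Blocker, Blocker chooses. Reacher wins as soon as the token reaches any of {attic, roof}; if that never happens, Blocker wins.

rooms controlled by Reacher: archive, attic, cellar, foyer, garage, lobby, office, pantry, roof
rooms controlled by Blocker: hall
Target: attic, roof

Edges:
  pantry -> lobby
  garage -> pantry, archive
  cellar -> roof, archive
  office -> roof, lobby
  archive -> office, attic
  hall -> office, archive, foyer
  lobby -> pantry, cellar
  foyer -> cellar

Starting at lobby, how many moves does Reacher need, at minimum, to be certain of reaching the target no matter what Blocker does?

2

A0 = {attic, roof}
A1: add {archive, cellar, office} — cellar (Reacher) has cellar→roof; office (Reacher) has office→roof; archive (Reacher) has archive→attic.
A2: add {foyer, garage, lobby} — garage (Reacher) has garage→archive; lobby (Reacher) has lobby→cellar; foyer (Reacher) has foyer→cellar.
lobby enters the attractor at level 2, so Reacher can force the target in 2 moves from there.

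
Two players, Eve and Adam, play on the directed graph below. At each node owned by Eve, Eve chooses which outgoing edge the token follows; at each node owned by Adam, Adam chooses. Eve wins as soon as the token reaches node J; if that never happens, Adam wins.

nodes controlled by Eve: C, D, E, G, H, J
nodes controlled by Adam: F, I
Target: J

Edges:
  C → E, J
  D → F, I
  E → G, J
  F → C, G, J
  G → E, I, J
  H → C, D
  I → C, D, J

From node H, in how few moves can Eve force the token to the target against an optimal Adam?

2

A0 = {J}
A1: add {C, E, G} — C (Eve) has C→J; E (Eve) has E→J; G (Eve) has G→J.
A2: add {F, H} — F (Adam): all of {C, G, J} already in; H (Eve) has H→C.
H enters the attractor at level 2, so Eve can force the target in 2 moves from there.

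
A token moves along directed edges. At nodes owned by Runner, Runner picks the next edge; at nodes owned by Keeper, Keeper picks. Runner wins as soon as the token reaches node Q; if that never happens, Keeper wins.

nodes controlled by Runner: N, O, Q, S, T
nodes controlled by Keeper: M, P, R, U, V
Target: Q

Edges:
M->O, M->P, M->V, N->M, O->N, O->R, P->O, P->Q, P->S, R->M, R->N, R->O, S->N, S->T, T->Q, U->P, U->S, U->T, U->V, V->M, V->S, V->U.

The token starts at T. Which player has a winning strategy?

A0 = {Q}
A1: add {T} — T (Runner) has T→Q.
T ∈ A1, so Runner can force the target.

Runner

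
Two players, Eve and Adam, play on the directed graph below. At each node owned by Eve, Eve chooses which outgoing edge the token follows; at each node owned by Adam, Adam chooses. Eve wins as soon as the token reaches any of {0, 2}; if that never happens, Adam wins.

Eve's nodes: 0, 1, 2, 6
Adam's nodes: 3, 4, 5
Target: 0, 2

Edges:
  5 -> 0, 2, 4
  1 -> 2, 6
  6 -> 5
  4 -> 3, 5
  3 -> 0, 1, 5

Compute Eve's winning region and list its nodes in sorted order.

0, 1, 2

A0 = {0, 2}
A1: add {1} — 1 (Eve) has 1→2.
A2 = A1; e.g. 3 (Adam) can still go to 5. Fixed point.
Eve's winning region = {0, 1, 2}.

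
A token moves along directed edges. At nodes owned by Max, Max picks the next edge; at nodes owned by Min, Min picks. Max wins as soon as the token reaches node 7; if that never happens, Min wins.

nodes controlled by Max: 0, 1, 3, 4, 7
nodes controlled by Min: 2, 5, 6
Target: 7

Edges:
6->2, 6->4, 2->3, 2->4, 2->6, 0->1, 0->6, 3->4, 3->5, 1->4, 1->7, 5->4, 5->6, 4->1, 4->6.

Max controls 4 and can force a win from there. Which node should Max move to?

A0 = {7}
A1: add {1} — 1 (Max) has 1→7.
A2: add {0, 4} — 0 (Max) has 0→1; 4 (Max) has 4→1.
A3: add {3} — 3 (Max) has 3→4.
A4 = A3; e.g. 2 (Min) can still go to 6. Fixed point.
From 4, successor 1 is in the attractor (rank 1); the other successor 6 is not.

1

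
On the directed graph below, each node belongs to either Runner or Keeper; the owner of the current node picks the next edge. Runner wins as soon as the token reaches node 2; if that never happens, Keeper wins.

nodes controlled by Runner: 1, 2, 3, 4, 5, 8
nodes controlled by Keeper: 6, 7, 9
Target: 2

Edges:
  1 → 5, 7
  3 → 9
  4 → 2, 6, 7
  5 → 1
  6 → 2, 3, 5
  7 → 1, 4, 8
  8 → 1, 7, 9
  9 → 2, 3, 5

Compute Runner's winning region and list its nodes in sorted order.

A0 = {2}
A1: add {4} — 4 (Runner) has 4→2.
A2 = A1; e.g. 1 (Runner) has no edge into A1. Fixed point.
Runner's winning region = {2, 4}.

2, 4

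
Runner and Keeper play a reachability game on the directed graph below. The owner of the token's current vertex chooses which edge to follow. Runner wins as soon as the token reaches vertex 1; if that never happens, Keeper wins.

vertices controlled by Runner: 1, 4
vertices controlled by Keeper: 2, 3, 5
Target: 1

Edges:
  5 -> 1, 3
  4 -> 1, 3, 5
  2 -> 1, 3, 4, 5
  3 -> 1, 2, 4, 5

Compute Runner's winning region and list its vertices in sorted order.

A0 = {1}
A1: add {4} — 4 (Runner) has 4→1.
A2 = A1; e.g. 2 (Keeper) can still go to 3. Fixed point.
Runner's winning region = {1, 4}.

1, 4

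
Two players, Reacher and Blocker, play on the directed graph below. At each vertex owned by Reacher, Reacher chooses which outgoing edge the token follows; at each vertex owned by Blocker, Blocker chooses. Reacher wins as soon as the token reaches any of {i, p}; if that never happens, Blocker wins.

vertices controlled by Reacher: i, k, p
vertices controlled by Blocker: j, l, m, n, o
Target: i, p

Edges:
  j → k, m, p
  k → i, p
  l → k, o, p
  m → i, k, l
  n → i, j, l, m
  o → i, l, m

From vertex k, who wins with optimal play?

Reacher

A0 = {i, p}
A1: add {k} — k (Reacher) has k→i.
A2 = A1; e.g. j (Blocker) can still go to m. Fixed point.
k ∈ A1, so Reacher can force the target.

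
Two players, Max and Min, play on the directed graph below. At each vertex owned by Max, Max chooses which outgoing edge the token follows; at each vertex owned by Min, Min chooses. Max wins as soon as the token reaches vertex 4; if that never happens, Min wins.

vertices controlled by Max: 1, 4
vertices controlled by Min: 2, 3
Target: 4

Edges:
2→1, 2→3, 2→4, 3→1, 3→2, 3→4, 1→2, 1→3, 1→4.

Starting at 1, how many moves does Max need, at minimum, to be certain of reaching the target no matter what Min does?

A0 = {4}
A1: add {1} — 1 (Max) has 1→4.
A2 = A1; e.g. 2 (Min) can still go to 3. Fixed point.
1 enters the attractor at level 1, so Max can force the target in 1 move from there.

1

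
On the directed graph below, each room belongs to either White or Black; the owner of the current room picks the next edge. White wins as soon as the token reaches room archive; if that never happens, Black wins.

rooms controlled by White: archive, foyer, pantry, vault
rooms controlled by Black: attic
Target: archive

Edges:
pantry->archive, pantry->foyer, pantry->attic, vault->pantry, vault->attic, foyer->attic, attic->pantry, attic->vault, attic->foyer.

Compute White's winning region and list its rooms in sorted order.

archive, pantry, vault

A0 = {archive}
A1: add {pantry} — pantry (White) has pantry→archive.
A2: add {vault} — vault (White) has vault→pantry.
A3 = A2; e.g. foyer (White) has no edge into A2. Fixed point.
White's winning region = {archive, pantry, vault}.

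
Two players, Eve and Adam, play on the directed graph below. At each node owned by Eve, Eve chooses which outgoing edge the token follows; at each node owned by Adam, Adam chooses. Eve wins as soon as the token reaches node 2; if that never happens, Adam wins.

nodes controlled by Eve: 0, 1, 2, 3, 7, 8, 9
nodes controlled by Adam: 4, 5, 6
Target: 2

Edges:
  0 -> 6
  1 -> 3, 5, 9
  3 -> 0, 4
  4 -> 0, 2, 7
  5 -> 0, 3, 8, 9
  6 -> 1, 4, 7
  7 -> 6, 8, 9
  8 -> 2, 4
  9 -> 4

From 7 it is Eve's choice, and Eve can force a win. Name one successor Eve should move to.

8

A0 = {2}
A1: add {8} — 8 (Eve) has 8→2.
A2: add {7} — 7 (Eve) has 7→8.
A3 = A2; e.g. 0 (Eve) has no edge into A2. Fixed point.
From 7, successor 8 is in the attractor (rank 1); the other successors 6, 9 are not.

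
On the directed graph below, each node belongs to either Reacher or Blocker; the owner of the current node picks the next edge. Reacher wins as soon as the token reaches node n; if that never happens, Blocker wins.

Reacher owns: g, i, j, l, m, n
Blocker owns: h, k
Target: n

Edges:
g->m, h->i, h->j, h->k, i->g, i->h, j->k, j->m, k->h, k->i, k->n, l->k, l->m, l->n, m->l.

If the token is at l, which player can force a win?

Reacher

A0 = {n}
A1: add {l} — l (Reacher) has l→n.
l ∈ A1, so Reacher can force the target.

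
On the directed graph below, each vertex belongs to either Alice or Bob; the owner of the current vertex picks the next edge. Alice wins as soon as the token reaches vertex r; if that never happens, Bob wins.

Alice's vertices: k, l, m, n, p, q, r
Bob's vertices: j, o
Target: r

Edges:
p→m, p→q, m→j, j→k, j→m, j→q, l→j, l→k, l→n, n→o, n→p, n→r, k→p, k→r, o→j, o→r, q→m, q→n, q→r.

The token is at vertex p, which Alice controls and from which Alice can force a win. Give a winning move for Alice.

q

A0 = {r}
A1: add {k, n, q} — k (Alice) has k→r; n (Alice) has n→r; q (Alice) has q→r.
A2: add {l, p} — l (Alice) has l→k; p (Alice) has p→q.
A3 = A2; e.g. j (Bob) can still go to m. Fixed point.
From p, successor q is in the attractor (rank 1); the other successor m is not.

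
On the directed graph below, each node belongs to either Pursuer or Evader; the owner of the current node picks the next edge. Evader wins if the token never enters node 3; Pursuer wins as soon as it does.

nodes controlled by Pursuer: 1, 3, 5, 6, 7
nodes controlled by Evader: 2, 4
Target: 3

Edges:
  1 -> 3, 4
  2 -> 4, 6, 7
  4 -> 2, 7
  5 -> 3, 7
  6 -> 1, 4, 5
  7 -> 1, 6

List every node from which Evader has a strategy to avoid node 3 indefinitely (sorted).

2, 4

A0 = {3}
A1: add {1, 5} — 1 (Pursuer) has 1→3; 5 (Pursuer) has 5→3.
A2: add {6, 7} — 6 (Pursuer) has 6→1; 7 (Pursuer) has 7→1.
A3 = A2; e.g. 2 (Evader) can still go to 4. Fixed point.
Pursuer's attractor = {1, 3, 5, 6, 7}; Evader avoids the target exactly from the complement.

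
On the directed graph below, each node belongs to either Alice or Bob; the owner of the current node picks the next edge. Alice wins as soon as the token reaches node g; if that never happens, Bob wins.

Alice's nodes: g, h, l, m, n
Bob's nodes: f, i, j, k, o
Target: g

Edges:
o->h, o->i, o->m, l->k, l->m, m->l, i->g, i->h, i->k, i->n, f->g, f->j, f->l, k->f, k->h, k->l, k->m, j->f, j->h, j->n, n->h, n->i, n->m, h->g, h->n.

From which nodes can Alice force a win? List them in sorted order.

g, h, n

A0 = {g}
A1: add {h} — h (Alice) has h→g.
A2: add {n} — n (Alice) has n→h.
A3 = A2; e.g. f (Bob) can still go to j. Fixed point.
Alice's winning region = {g, h, n}.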